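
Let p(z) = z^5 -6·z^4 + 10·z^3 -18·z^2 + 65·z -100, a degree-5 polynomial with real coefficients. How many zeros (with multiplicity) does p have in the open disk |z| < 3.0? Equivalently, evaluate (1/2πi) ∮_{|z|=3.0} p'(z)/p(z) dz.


The zeros of p are: (2 + 1i), (2 - 1i), (-1 + 2i), (-1 - 2i), 4.
Their magnitudes are: 2.236, 2.236, 2.236, 2.236, 4.
Zeros with |z| < R = 3.0: (2 + 1i), (2 - 1i), (-1 + 2i), (-1 - 2i).
Count = 4.
By the argument principle, (1/2πi) ∮_{|z|=R} p'(z)/p(z) dz equals exactly this count.

Number of zeros inside |z| < 3.0: 4.


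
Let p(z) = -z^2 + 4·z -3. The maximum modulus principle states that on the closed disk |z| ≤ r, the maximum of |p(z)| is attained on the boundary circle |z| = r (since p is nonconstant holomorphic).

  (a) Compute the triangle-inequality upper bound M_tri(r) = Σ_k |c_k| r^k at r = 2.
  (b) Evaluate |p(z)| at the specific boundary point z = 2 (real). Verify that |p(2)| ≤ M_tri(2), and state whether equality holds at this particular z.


Coefficients: c_0 = -3, c_1 = 4, c_2 = -1. Radius r = 2.
Part (a). Triangle bound: M_tri(r) = Σ_k |c_k| r^k
  = |-3|·2^0 + |4|·2^1 + |-1|·2^2
  = 3 + 8 + 4 = 15.
This bounds M(r) := max_{|z|=r} |p(z)| from above; equality holds iff all terms c_k z^k can be made to align in phase at a single z on |z|=r.
Part (b). At z = 2 (real, on the circle |z| = r):
  p(2) = (-3)·2^0 + (4)·2^1 + (-1)·2^2 = 1.
  |p(2)| = 1.
Check: |p(2)| = 1 ≤ 15 = M_tri(2). ✓ Equality does not hold at z = 2 (the coefficients have mixed signs, so the terms do not all align in phase there).

M_tri(2) = 15; |p(2)| = 1; equality at z=2: no.


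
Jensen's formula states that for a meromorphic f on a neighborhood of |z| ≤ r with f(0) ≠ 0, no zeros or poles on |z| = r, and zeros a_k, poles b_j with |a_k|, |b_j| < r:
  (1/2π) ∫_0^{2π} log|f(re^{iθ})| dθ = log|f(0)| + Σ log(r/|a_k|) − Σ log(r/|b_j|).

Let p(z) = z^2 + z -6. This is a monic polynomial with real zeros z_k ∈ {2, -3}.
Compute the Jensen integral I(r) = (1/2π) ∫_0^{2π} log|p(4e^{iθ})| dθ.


Zeros: -3, 2; r = 4.
Inside |z| < r: -3, 2. Outside (|z| ≥ r): ∅.
p(0) = -6, so log|p(0)| = log(6) = 1.7918.
Apply Jensen: I(r) = log|p(0)| + Σ_k log(r/|z_k|), summed over zeros inside |z| < r.
  log(r/|z_k|) for z_k = 2: log(4/2) = 0.6931
  log(r/|z_k|) for z_k = -3: log(4/3) = 0.2877
Sum over inside zeros: 0.9808.
I(r) = log|p(0)| + (inside sum) = 1.7918 + 0.9808 = 2.7726.
Closed form (all zeros inside, monic): I(r) = n·log(r) = 2·log(4) = 2.7726. ✓

I(r) ≈ 2.7726.


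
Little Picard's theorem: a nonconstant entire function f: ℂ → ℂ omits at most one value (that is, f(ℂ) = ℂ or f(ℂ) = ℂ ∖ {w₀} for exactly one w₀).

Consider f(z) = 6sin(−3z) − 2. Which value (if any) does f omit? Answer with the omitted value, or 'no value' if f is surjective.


Little Picard bounds the complement of f(ℂ) to at most one point.
sin is entire and surjective onto ℂ: for every w ∈ ℂ, sin(ζ) = w has a solution ζ ∈ ℂ (e.g., via the complex inverse arcsin). With ζ = −3z this gives z = ζ/(-3). Then 6·sin(−3z) takes every value in 6·ℂ = ℂ, and adding -2 is a bijection of ℂ. So f is surjective and omits no value. (Note: only on the real line is sin bounded by [−1, 1].)

Omitted value: no value.


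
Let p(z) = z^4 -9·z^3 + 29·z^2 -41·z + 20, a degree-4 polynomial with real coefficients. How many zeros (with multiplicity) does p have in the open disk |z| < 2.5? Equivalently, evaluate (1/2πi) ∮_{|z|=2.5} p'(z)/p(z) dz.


The zeros of p are: 4, 1, (2 + 1i), (2 - 1i).
Their magnitudes are: 4, 1, 2.236, 2.236.
Zeros with |z| < R = 2.5: 1, (2 + 1i), (2 - 1i).
Count = 3.
By the argument principle, (1/2πi) ∮_{|z|=R} p'(z)/p(z) dz equals exactly this count.

Number of zeros inside |z| < 2.5: 3.


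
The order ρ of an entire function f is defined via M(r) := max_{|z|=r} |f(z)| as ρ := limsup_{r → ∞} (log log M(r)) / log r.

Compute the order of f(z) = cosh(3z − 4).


cosh(w) is a linear combination of e^{iw} and e^{−iw} (or e^w, e^{−w} in the hyperbolic case), so |cosh(w)| ≤ e^{|w|}. With w = 3z − 4, |w| ≤ 3|z| + 4 = 3r + 4 on |z| = r, giving M(r) ≤ e^{3r + 4}, so ρ ≤ 1. On a suitable ray (z = it for sin/cos; z = t for sinh/cosh, t real → ∞), |cosh(3z − 4)| grows like e^{3|t|}/2, so ρ ≥ 1. Hence ρ = 1.
Therefore ρ = 1.

Order ρ = 1.


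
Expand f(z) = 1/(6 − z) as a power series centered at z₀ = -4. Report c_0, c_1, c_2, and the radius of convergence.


Let w = z − z₀, so z = z₀ + w.
Then 6 − z = 6 − (z₀ + w) = (6 − z₀) − w = 10 − w.
f(z) = 1/(10 − w) = (1/(10)) · 1/(1 − w/(10)) = Σ_{n≥0} w^n / (10)^(n+1).
So c_n = 1/(10)^(n+1):
  c_0 = 1/(10)^1 = 1/10.
  c_1 = 1/(10)^2 = 1/100.
  c_2 = 1/(10)^3 = 1/1000.
The series is valid for |w/d| < 1, i.e. |z − z₀| < |d|.
Radius of convergence: R = |6 − z₀| = |10| = 10 (distance from z₀ to the singularity z = 6).

c_0 = 1/10, c_1 = 1/100, c_2 = 1/1000; R = 10.


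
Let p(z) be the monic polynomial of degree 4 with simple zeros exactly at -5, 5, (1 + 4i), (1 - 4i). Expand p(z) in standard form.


The polynomial is p(z) = ∏_{α ∈ S} (z − α), where S = {-5, 5, (1 + 4i), (1 - 4i)}.
Expanding the product yields: p(z) = z^4 -2·z^3 -8·z^2 + 50·z -425.
Note conjugate pairs combine to real quadratics: (z − (1+4i))(z − (1−4i)) = z² − 2z + 17.
The resulting polynomial has degree 4 and real coefficients as required.

p(z) = z^4 -2·z^3 -8·z^2 + 50·z -425.


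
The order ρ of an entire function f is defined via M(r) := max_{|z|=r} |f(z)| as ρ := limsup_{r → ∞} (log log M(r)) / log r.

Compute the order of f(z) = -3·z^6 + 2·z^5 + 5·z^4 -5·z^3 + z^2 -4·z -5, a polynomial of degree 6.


|f(z)| ≤ Σ|c_k|·r^k = O(r^6) as r → ∞. Polynomial growth is O(e^{r^ε}) for every ε > 0 (since r^6/e^{r^ε} → 0), so ρ ≤ ε for all ε > 0, i.e. ρ = 0. Every nonconstant polynomial has order 0.
Therefore ρ = 0.

Order ρ = 0.


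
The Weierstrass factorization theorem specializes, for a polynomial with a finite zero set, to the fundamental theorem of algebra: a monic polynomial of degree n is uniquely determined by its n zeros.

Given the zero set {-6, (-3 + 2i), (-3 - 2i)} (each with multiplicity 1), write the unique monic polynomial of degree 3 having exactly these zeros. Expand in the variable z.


The polynomial is p(z) = ∏_{α ∈ S} (z − α), where S = {-6, (-3 + 2i), (-3 - 2i)}.
Expanding the product yields: p(z) = z^3 + 12·z^2 + 49·z + 78.
Note conjugate pairs combine to real quadratics: (z − (-3+2i))(z − (-3−2i)) = z² + 6z + 13.
The resulting polynomial has degree 3 and real coefficients as required.

p(z) = z^3 + 12·z^2 + 49·z + 78.


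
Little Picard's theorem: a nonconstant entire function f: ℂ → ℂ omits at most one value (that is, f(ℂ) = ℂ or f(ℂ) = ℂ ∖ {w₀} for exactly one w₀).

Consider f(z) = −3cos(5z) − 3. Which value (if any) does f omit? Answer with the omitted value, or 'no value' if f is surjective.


Little Picard bounds the complement of f(ℂ) to at most one point.
cos is entire and surjective onto ℂ: for every w ∈ ℂ, cos(ζ) = w has a solution ζ ∈ ℂ (e.g., via the complex inverse arccos). With ζ = 5z this gives z = ζ/(5). Then -3·cos(5z) takes every value in -3·ℂ = ℂ, and adding -3 is a bijection of ℂ. So f is surjective and omits no value. (Note: only on the real line is cos bounded by [−1, 1].)

Omitted value: no value.


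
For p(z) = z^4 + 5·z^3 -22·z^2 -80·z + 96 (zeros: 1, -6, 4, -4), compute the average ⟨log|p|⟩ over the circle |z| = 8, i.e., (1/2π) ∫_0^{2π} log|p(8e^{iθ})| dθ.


Zeros: -6, -4, 1, 4; r = 8.
Inside |z| < r: -6, -4, 1, 4. Outside (|z| ≥ r): ∅.
p(0) = 96, so log|p(0)| = log(96) = 4.5643.
Apply Jensen: I(r) = log|p(0)| + Σ_k log(r/|z_k|), summed over zeros inside |z| < r.
  log(r/|z_k|) for z_k = 1: log(8/1) = 2.0794
  log(r/|z_k|) for z_k = -6: log(8/6) = 0.2877
  log(r/|z_k|) for z_k = 4: log(8/4) = 0.6931
  log(r/|z_k|) for z_k = -4: log(8/4) = 0.6931
Sum over inside zeros: 3.7534.
I(r) = log|p(0)| + (inside sum) = 4.5643 + 3.7534 = 8.3178.
Closed form (all zeros inside, monic): I(r) = n·log(r) = 4·log(8) = 8.3178. ✓

I(r) ≈ 8.3178.


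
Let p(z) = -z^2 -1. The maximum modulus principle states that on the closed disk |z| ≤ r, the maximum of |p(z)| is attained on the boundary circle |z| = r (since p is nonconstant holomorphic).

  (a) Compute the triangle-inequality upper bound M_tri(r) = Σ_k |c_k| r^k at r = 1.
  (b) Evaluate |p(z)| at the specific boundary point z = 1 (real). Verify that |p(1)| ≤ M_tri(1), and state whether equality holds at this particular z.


Coefficients: c_0 = -1, c_1 = 0, c_2 = -1. Radius r = 1.
Part (a). Triangle bound: M_tri(r) = Σ_k |c_k| r^k
  = |-1|·1^0 + |0|·1^1 + |-1|·1^2
  = 1 + 0 + 1 = 2.
This bounds M(r) := max_{|z|=r} |p(z)| from above; equality holds iff all terms c_k z^k can be made to align in phase at a single z on |z|=r.
Part (b). At z = 1 (real, on the circle |z| = r):
  p(1) = (-1)·1^0 + (0)·1^1 + (-1)·1^2 = -2.
  |p(1)| = 2.
Since all nonzero coefficients share the same sign, |p(1)| = 2 = M_tri(1); the triangle bound is attained at z = 1, so in fact M(r) = 2.

M_tri(1) = 2; |p(1)| = 2; equality at z=1: yes.


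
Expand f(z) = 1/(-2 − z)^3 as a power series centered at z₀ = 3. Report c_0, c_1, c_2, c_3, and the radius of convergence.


Let w = z − z₀, so z = z₀ + w.
Then -2 − z = -2 − (z₀ + w) = (-2 − z₀) − w = -5 − w.
f(z) = 1/(-5 − w)^3 = (1/(-5)^3) · (1 − w/(-5))^{−3}.
By the binomial series (1−u)^{−3} = Σ_{n≥0} C(n+2, 2) u^n for |u|<1, with u = w/(-5):
  c_n = C(n+2, 2) / (-5)^(n+3).
  c_0 = 1/(-5)^3 = -1/125.
  c_1 = 3/(-5)^4 = 3/625.
  c_2 = 6/(-5)^5 = -6/3125.
  c_3 = 10/(-5)^6 = 2/3125.
The series is valid for |w/d| < 1, i.e. |z − z₀| < |d|.
Radius of convergence: R = |-2 − z₀| = |-5| = 5 (distance from z₀ to the singularity z = -2).

c_0 = -1/125, c_1 = 3/625, c_2 = -6/3125, c_3 = 2/3125; R = 5.


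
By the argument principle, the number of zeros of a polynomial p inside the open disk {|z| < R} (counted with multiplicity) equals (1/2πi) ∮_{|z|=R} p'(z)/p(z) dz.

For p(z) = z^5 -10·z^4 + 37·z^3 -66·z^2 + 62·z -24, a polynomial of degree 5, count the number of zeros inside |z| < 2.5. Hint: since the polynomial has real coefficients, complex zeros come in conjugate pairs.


The zeros of p are: 1, (1 + 1i), (1 - 1i), 3, 4.
Their magnitudes are: 1, 1.414, 1.414, 3, 4.
Zeros with |z| < R = 2.5: 1, (1 + 1i), (1 - 1i).
Count = 3.
By the argument principle, (1/2πi) ∮_{|z|=R} p'(z)/p(z) dz equals exactly this count.

Number of zeros inside |z| < 2.5: 3.


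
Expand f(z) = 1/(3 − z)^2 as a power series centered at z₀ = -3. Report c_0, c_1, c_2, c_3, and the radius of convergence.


Let w = z − z₀, so z = z₀ + w.
Then 3 − z = 3 − (z₀ + w) = (3 − z₀) − w = 6 − w.
f(z) = 1/(6 − w)^2 = (1/(6)^2) · (1 − w/(6))^{−2}.
By the binomial series (1−u)^{−2} = Σ_{n≥0} C(n+1, 1) u^n for |u|<1, with u = w/(6):
  c_n = C(n+1, 1) / (6)^(n+2).
  c_0 = 1/(6)^2 = 1/36.
  c_1 = 2/(6)^3 = 1/108.
  c_2 = 3/(6)^4 = 1/432.
  c_3 = 4/(6)^5 = 1/1944.
The series is valid for |w/d| < 1, i.e. |z − z₀| < |d|.
Radius of convergence: R = |3 − z₀| = |6| = 6 (distance from z₀ to the singularity z = 3).

c_0 = 1/36, c_1 = 1/108, c_2 = 1/432, c_3 = 1/1944; R = 6.


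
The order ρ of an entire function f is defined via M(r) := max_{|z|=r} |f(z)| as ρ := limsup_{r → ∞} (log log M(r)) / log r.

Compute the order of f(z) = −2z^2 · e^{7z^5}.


M(r) = max_{|z|=r} |-2|·|z|^2·|e^{7z^5}| = 2·r^2 · e^{7r^5} (the factors attain their maxima compatibly on |z|=r). Then log M(r) = log 2 + 2·log r + 7r^5, dominated by the last term, so log log M(r) ~ 5·log r. The polynomial factor -2z^2 contributes only a log r term and does not affect the order. ρ = 5.
Therefore ρ = 5.

Order ρ = 5.


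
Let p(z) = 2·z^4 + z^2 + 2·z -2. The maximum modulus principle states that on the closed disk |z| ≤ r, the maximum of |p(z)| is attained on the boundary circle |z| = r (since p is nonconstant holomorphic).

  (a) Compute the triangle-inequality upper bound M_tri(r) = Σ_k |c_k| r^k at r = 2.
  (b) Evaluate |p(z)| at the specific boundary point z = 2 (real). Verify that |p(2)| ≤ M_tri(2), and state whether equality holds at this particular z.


Coefficients: c_0 = -2, c_1 = 2, c_2 = 1, c_3 = 0, c_4 = 2. Radius r = 2.
Part (a). Triangle bound: M_tri(r) = Σ_k |c_k| r^k
  = |-2|·2^0 + |2|·2^1 + |1|·2^2 + |0|·2^3 + |2|·2^4
  = 2 + 4 + 4 + 0 + 32 = 42.
This bounds M(r) := max_{|z|=r} |p(z)| from above; equality holds iff all terms c_k z^k can be made to align in phase at a single z on |z|=r.
Part (b). At z = 2 (real, on the circle |z| = r):
  p(2) = (-2)·2^0 + (2)·2^1 + (1)·2^2 + (0)·2^3 + (2)·2^4 = 38.
  |p(2)| = 38.
Check: |p(2)| = 38 ≤ 42 = M_tri(2). ✓ Equality does not hold at z = 2 (the coefficients have mixed signs, so the terms do not all align in phase there).

M_tri(2) = 42; |p(2)| = 38; equality at z=2: no.


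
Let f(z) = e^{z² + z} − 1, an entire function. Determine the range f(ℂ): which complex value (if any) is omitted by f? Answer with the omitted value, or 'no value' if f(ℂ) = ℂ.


Little Picard bounds the complement of f(ℂ) to at most one point.
The exponent g(z) = z² + z is a nonconstant polynomial, hence surjective onto ℂ. So e^{g(z)} takes every value in {e^w : w ∈ ℂ} = ℂ ∖ {0}. Adding -1 shifts the range to ℂ ∖ {-1}. f omits exactly -1.

Omitted value: -1.


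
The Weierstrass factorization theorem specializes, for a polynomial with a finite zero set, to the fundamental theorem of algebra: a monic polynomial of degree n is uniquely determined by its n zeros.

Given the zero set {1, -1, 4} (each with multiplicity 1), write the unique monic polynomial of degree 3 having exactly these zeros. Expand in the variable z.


The polynomial is p(z) = ∏_{α ∈ S} (z − α), where S = {1, -1, 4}.
Expanding the product yields: p(z) = z^3 -4·z^2 -z + 4.
The resulting polynomial has degree 3 and real coefficients as required.

p(z) = z^3 -4·z^2 -z + 4.


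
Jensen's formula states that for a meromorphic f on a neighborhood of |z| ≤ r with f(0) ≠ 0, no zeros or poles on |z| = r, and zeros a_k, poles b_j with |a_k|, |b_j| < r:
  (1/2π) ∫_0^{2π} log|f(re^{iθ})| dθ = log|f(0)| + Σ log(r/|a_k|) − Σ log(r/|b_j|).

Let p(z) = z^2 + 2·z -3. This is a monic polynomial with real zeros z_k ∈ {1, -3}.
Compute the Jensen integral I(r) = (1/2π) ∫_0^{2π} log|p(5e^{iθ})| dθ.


Zeros: -3, 1; r = 5.
Inside |z| < r: -3, 1. Outside (|z| ≥ r): ∅.
p(0) = -3, so log|p(0)| = log(3) = 1.0986.
Apply Jensen: I(r) = log|p(0)| + Σ_k log(r/|z_k|), summed over zeros inside |z| < r.
  log(r/|z_k|) for z_k = 1: log(5/1) = 1.6094
  log(r/|z_k|) for z_k = -3: log(5/3) = 0.5108
Sum over inside zeros: 2.1203.
I(r) = log|p(0)| + (inside sum) = 1.0986 + 2.1203 = 3.2189.
Closed form (all zeros inside, monic): I(r) = n·log(r) = 2·log(5) = 3.2189. ✓

I(r) ≈ 3.2189.


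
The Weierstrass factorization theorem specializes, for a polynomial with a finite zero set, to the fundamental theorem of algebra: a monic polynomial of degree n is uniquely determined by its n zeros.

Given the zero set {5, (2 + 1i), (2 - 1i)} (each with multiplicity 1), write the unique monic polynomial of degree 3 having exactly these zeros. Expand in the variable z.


The polynomial is p(z) = ∏_{α ∈ S} (z − α), where S = {5, (2 + 1i), (2 - 1i)}.
Expanding the product yields: p(z) = z^3 -9·z^2 + 25·z -25.
Note conjugate pairs combine to real quadratics: (z − (2+1i))(z − (2−1i)) = z² − 4z + 5.
The resulting polynomial has degree 3 and real coefficients as required.

p(z) = z^3 -9·z^2 + 25·z -25.


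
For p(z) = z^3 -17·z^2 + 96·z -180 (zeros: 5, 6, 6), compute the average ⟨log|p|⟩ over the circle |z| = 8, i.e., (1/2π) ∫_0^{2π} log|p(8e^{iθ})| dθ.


Zeros: 5, 6, 6; r = 8.
Inside |z| < r: 5, 6, 6. Outside (|z| ≥ r): ∅.
p(0) = -180, so log|p(0)| = log(180) = 5.1930.
Apply Jensen: I(r) = log|p(0)| + Σ_k log(r/|z_k|), summed over zeros inside |z| < r.
  log(r/|z_k|) for z_k = 5: log(8/5) = 0.4700
  log(r/|z_k|) for z_k = 6: log(8/6) = 0.2877
  log(r/|z_k|) for z_k = 6: log(8/6) = 0.2877
Sum over inside zeros: 1.0454.
I(r) = log|p(0)| + (inside sum) = 5.1930 + 1.0454 = 6.2383.
Closed form (all zeros inside, monic): I(r) = n·log(r) = 3·log(8) = 6.2383. ✓

I(r) ≈ 6.2383.


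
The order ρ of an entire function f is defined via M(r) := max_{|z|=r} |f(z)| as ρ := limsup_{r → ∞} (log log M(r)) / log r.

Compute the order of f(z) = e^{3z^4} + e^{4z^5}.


Each summand is entire of order 4 and 5 respectively (as in the single-exponential case). The order of a sum is at most the max of the orders, so ρ ≤ 5. For the lower bound: on |z|=r choose arg z so that 4z^5 is real positive; then |e^{4z^5}| = e^{4r^5} while |e^{3z^4}| ≤ e^{3r^4} = o(e^{4r^5}). So |f| ≥ e^{4r^5}(1 − o(1)) and ρ ≥ 5. Hence ρ = max(4, 5) = 5.
Therefore ρ = 5.

Order ρ = 5.


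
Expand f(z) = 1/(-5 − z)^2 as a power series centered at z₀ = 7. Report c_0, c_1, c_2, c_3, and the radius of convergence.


Let w = z − z₀, so z = z₀ + w.
Then -5 − z = -5 − (z₀ + w) = (-5 − z₀) − w = -12 − w.
f(z) = 1/(-12 − w)^2 = (1/(-12)^2) · (1 − w/(-12))^{−2}.
By the binomial series (1−u)^{−2} = Σ_{n≥0} C(n+1, 1) u^n for |u|<1, with u = w/(-12):
  c_n = C(n+1, 1) / (-12)^(n+2).
  c_0 = 1/(-12)^2 = 1/144.
  c_1 = 2/(-12)^3 = -1/864.
  c_2 = 3/(-12)^4 = 1/6912.
  c_3 = 4/(-12)^5 = -1/62208.
The series is valid for |w/d| < 1, i.e. |z − z₀| < |d|.
Radius of convergence: R = |-5 − z₀| = |-12| = 12 (distance from z₀ to the singularity z = -5).

c_0 = 1/144, c_1 = -1/864, c_2 = 1/6912, c_3 = -1/62208; R = 12.


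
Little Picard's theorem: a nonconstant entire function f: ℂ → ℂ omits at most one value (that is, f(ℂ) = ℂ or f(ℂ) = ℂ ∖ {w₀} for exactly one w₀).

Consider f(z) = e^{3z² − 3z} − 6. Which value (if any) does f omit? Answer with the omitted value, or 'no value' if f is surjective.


Little Picard bounds the complement of f(ℂ) to at most one point.
The exponent g(z) = 3z² − 3z is a nonconstant polynomial, hence surjective onto ℂ. So e^{g(z)} takes every value in {e^w : w ∈ ℂ} = ℂ ∖ {0}. Adding -6 shifts the range to ℂ ∖ {-6}. f omits exactly -6.

Omitted value: -6.


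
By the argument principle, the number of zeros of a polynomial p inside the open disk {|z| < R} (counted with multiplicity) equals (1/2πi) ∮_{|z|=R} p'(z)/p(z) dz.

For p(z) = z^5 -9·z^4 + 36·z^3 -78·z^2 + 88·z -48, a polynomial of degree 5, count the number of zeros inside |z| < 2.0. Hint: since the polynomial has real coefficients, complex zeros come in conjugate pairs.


The zeros of p are: (1 + 1i), (1 - 1i), 3, (2 + 2i), (2 - 2i).
Their magnitudes are: 1.414, 1.414, 3, 2.828, 2.828.
Zeros with |z| < R = 2.0: (1 + 1i), (1 - 1i).
Count = 2.
By the argument principle, (1/2πi) ∮_{|z|=R} p'(z)/p(z) dz equals exactly this count.

Number of zeros inside |z| < 2.0: 2.


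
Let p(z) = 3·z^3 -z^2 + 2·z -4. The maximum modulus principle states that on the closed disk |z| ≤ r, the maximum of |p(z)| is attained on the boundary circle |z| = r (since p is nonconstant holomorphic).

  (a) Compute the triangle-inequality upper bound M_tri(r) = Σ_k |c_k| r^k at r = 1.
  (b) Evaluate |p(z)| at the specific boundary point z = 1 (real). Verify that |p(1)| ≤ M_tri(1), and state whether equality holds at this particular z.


Coefficients: c_0 = -4, c_1 = 2, c_2 = -1, c_3 = 3. Radius r = 1.
Part (a). Triangle bound: M_tri(r) = Σ_k |c_k| r^k
  = |-4|·1^0 + |2|·1^1 + |-1|·1^2 + |3|·1^3
  = 4 + 2 + 1 + 3 = 10.
This bounds M(r) := max_{|z|=r} |p(z)| from above; equality holds iff all terms c_k z^k can be made to align in phase at a single z on |z|=r.
Part (b). At z = 1 (real, on the circle |z| = r):
  p(1) = (-4)·1^0 + (2)·1^1 + (-1)·1^2 + (3)·1^3 = 0.
  |p(1)| = 0.
Check: |p(1)| = 0 ≤ 10 = M_tri(1). ✓ Equality does not hold at z = 1 (the coefficients have mixed signs, so the terms do not all align in phase there).

M_tri(1) = 10; |p(1)| = 0; equality at z=1: no.


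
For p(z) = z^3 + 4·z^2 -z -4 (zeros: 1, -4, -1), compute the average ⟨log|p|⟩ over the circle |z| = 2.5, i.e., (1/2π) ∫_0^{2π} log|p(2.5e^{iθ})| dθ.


Zeros: -4, -1, 1; r = 2.5.
Inside |z| < r: -1, 1. Outside (|z| ≥ r): -4.
p(0) = -4, so log|p(0)| = log(4) = 1.3863.
Apply Jensen: I(r) = log|p(0)| + Σ_k log(r/|z_k|), summed over zeros inside |z| < r.
  log(r/|z_k|) for z_k = 1: log(2.5/1) = 0.9163
  log(r/|z_k|) for z_k = -1: log(2.5/1) = 0.9163
  Outside zeros (-4) contribute nothing to the Jensen sum.
Sum over inside zeros: 1.8326.
I(r) = log|p(0)| + (inside sum) = 1.3863 + 1.8326 = 3.2189.
Note: since some zeros are outside |z| ≤ r, the simplified n·log(r) form does NOT apply — only the inside zeros contribute.

I(r) ≈ 3.2189.


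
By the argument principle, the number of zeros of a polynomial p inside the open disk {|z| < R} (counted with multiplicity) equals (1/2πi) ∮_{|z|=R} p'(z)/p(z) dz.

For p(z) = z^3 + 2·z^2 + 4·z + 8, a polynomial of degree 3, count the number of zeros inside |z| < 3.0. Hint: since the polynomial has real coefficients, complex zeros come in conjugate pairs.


The zeros of p are: -2, (0 + 2i), (0 - 2i).
Their magnitudes are: 2, 2, 2.
Zeros with |z| < R = 3.0: -2, (0 + 2i), (0 - 2i).
Count = 3.
By the argument principle, (1/2πi) ∮_{|z|=R} p'(z)/p(z) dz equals exactly this count.

Number of zeros inside |z| < 3.0: 3.


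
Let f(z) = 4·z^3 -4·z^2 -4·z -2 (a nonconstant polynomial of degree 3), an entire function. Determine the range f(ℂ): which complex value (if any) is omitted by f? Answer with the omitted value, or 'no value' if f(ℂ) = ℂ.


Little Picard bounds the complement of f(ℂ) to at most one point.
For every w ∈ ℂ, the equation p(z) − w = 0 is a nonconstant polynomial in z and hence has at least one root by the fundamental theorem of algebra. So p is surjective onto ℂ, omitting no value.

Omitted value: no value.


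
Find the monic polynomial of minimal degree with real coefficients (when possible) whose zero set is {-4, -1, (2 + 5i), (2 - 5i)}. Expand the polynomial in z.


The polynomial is p(z) = ∏_{α ∈ S} (z − α), where S = {-4, -1, (2 + 5i), (2 - 5i)}.
Expanding the product yields: p(z) = z^4 + z^3 + 13·z^2 + 129·z + 116.
Note conjugate pairs combine to real quadratics: (z − (2+5i))(z − (2−5i)) = z² − 4z + 29.
The resulting polynomial has degree 4 and real coefficients as required.

p(z) = z^4 + z^3 + 13·z^2 + 129·z + 116.


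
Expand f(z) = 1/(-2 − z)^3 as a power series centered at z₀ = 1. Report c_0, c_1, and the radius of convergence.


Let w = z − z₀, so z = z₀ + w.
Then -2 − z = -2 − (z₀ + w) = (-2 − z₀) − w = -3 − w.
f(z) = 1/(-3 − w)^3 = (1/(-3)^3) · (1 − w/(-3))^{−3}.
By the binomial series (1−u)^{−3} = Σ_{n≥0} C(n+2, 2) u^n for |u|<1, with u = w/(-3):
  c_n = C(n+2, 2) / (-3)^(n+3).
  c_0 = 1/(-3)^3 = -1/27.
  c_1 = 3/(-3)^4 = 1/27.
The series is valid for |w/d| < 1, i.e. |z − z₀| < |d|.
Radius of convergence: R = |-2 − z₀| = |-3| = 3 (distance from z₀ to the singularity z = -2).

c_0 = -1/27, c_1 = 1/27; R = 3.


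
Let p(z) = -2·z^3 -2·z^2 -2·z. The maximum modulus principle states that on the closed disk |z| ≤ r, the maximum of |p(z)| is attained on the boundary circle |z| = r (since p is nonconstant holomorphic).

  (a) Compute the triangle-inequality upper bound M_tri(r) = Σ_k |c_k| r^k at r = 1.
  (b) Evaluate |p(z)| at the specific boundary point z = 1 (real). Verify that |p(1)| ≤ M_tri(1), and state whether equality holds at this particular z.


Coefficients: c_0 = 0, c_1 = -2, c_2 = -2, c_3 = -2. Radius r = 1.
Part (a). Triangle bound: M_tri(r) = Σ_k |c_k| r^k
  = |0|·1^0 + |-2|·1^1 + |-2|·1^2 + |-2|·1^3
  = 0 + 2 + 2 + 2 = 6.
This bounds M(r) := max_{|z|=r} |p(z)| from above; equality holds iff all terms c_k z^k can be made to align in phase at a single z on |z|=r.
Part (b). At z = 1 (real, on the circle |z| = r):
  p(1) = (0)·1^0 + (-2)·1^1 + (-2)·1^2 + (-2)·1^3 = -6.
  |p(1)| = 6.
Since all nonzero coefficients share the same sign, |p(1)| = 6 = M_tri(1); the triangle bound is attained at z = 1, so in fact M(r) = 6.

M_tri(1) = 6; |p(1)| = 6; equality at z=1: yes.


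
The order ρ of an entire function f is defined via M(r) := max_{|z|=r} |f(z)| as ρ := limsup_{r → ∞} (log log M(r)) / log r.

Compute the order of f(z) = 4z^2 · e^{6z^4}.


M(r) = max_{|z|=r} |4|·|z|^2·|e^{6z^4}| = 4·r^2 · e^{6r^4} (the factors attain their maxima compatibly on |z|=r). Then log M(r) = log 4 + 2·log r + 6r^4, dominated by the last term, so log log M(r) ~ 4·log r. The polynomial factor 4z^2 contributes only a log r term and does not affect the order. ρ = 4.
Therefore ρ = 4.

Order ρ = 4.


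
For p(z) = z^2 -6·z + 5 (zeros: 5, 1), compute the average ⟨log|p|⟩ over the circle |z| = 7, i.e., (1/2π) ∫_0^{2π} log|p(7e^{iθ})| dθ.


Zeros: 1, 5; r = 7.
Inside |z| < r: 1, 5. Outside (|z| ≥ r): ∅.
p(0) = 5, so log|p(0)| = log(5) = 1.6094.
Apply Jensen: I(r) = log|p(0)| + Σ_k log(r/|z_k|), summed over zeros inside |z| < r.
  log(r/|z_k|) for z_k = 5: log(7/5) = 0.3365
  log(r/|z_k|) for z_k = 1: log(7/1) = 1.9459
Sum over inside zeros: 2.2824.
I(r) = log|p(0)| + (inside sum) = 1.6094 + 2.2824 = 3.8918.
Closed form (all zeros inside, monic): I(r) = n·log(r) = 2·log(7) = 3.8918. ✓

I(r) ≈ 3.8918.


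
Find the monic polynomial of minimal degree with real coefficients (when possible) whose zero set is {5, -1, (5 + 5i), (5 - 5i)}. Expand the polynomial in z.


The polynomial is p(z) = ∏_{α ∈ S} (z − α), where S = {5, -1, (5 + 5i), (5 - 5i)}.
Expanding the product yields: p(z) = z^4 -14·z^3 + 85·z^2 -150·z -250.
Note conjugate pairs combine to real quadratics: (z − (5+5i))(z − (5−5i)) = z² − 10z + 50.
The resulting polynomial has degree 4 and real coefficients as required.

p(z) = z^4 -14·z^3 + 85·z^2 -150·z -250.


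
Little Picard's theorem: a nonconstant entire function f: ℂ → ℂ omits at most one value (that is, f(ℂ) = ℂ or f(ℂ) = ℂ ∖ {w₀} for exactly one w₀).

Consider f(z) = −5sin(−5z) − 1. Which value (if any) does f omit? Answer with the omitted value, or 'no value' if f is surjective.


Little Picard bounds the complement of f(ℂ) to at most one point.
sin is entire and surjective onto ℂ: for every w ∈ ℂ, sin(ζ) = w has a solution ζ ∈ ℂ (e.g., via the complex inverse arcsin). With ζ = −5z this gives z = ζ/(-5). Then -5·sin(−5z) takes every value in -5·ℂ = ℂ, and adding -1 is a bijection of ℂ. So f is surjective and omits no value. (Note: only on the real line is sin bounded by [−1, 1].)

Omitted value: no value.


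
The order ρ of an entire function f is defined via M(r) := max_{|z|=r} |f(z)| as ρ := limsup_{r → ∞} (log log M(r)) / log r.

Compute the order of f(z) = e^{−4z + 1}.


|e^{−4z + 1}| = e^{Re(-4·z) + 1} ≤ e^{4|z|^1 + 1} = e^{4r^1 + 1} on |z| = r, so ρ ≤ 1. Choosing z on |z|=r so that -4·z is real positive (always possible by picking arg z appropriately) gives |f(z)| = e^{4r^1 + 1}, matching the bound. The additive constant 1 does not affect log log M(r) ~ 1·log r. Hence ρ = 1.
Therefore ρ = 1.

Order ρ = 1.


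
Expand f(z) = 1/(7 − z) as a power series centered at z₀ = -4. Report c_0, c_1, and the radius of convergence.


Let w = z − z₀, so z = z₀ + w.
Then 7 − z = 7 − (z₀ + w) = (7 − z₀) − w = 11 − w.
f(z) = 1/(11 − w) = (1/(11)) · 1/(1 − w/(11)) = Σ_{n≥0} w^n / (11)^(n+1).
So c_n = 1/(11)^(n+1):
  c_0 = 1/(11)^1 = 1/11.
  c_1 = 1/(11)^2 = 1/121.
The series is valid for |w/d| < 1, i.e. |z − z₀| < |d|.
Radius of convergence: R = |7 − z₀| = |11| = 11 (distance from z₀ to the singularity z = 7).

c_0 = 1/11, c_1 = 1/121; R = 11.


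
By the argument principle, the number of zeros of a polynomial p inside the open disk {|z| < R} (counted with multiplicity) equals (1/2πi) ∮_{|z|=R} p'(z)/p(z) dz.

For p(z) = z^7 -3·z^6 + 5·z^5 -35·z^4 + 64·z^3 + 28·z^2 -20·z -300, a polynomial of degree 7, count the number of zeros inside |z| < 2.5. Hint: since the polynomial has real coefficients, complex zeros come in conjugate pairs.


The zeros of p are: (-1 + 3i), (-1 - 3i), 3, (-1 + 1i), (-1 - 1i), (2 + 1i), (2 - 1i).
Their magnitudes are: 3.162, 3.162, 3, 1.414, 1.414, 2.236, 2.236.
Zeros with |z| < R = 2.5: (-1 + 1i), (-1 - 1i), (2 + 1i), (2 - 1i).
Count = 4.
By the argument principle, (1/2πi) ∮_{|z|=R} p'(z)/p(z) dz equals exactly this count.

Number of zeros inside |z| < 2.5: 4.


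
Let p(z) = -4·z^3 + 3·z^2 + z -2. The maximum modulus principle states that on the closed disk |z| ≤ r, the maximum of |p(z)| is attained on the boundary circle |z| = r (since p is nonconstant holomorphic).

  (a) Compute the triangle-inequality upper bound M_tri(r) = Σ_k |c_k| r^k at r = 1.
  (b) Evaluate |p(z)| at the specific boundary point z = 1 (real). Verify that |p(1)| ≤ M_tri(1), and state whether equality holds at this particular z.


Coefficients: c_0 = -2, c_1 = 1, c_2 = 3, c_3 = -4. Radius r = 1.
Part (a). Triangle bound: M_tri(r) = Σ_k |c_k| r^k
  = |-2|·1^0 + |1|·1^1 + |3|·1^2 + |-4|·1^3
  = 2 + 1 + 3 + 4 = 10.
This bounds M(r) := max_{|z|=r} |p(z)| from above; equality holds iff all terms c_k z^k can be made to align in phase at a single z on |z|=r.
Part (b). At z = 1 (real, on the circle |z| = r):
  p(1) = (-2)·1^0 + (1)·1^1 + (3)·1^2 + (-4)·1^3 = -2.
  |p(1)| = 2.
Check: |p(1)| = 2 ≤ 10 = M_tri(1). ✓ Equality does not hold at z = 1 (the coefficients have mixed signs, so the terms do not all align in phase there).

M_tri(1) = 10; |p(1)| = 2; equality at z=1: no.


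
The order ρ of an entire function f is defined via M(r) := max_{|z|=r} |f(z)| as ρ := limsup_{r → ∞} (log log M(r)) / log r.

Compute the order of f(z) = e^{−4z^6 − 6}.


|e^{−4z^6 − 6}| = e^{Re(-4·z^6) + -6} ≤ e^{4|z|^6 + -6} = e^{4r^6 + -6} on |z| = r, so ρ ≤ 6. Choosing z on |z|=r so that -4·z^6 is real positive (always possible by picking arg z appropriately) gives |f(z)| = e^{4r^6 + -6}, matching the bound. The additive constant -6 does not affect log log M(r) ~ 6·log r. Hence ρ = 6.
Therefore ρ = 6.

Order ρ = 6.


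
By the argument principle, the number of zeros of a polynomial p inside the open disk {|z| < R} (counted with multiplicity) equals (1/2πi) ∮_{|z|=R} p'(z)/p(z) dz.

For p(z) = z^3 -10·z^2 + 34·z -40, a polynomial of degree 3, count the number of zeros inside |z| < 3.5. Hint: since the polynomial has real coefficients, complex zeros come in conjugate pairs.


The zeros of p are: 4, (3 + 1i), (3 - 1i).
Their magnitudes are: 4, 3.162, 3.162.
Zeros with |z| < R = 3.5: (3 + 1i), (3 - 1i).
Count = 2.
By the argument principle, (1/2πi) ∮_{|z|=R} p'(z)/p(z) dz equals exactly this count.

Number of zeros inside |z| < 3.5: 2.


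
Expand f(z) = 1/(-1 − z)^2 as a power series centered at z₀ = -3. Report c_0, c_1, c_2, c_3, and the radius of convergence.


Let w = z − z₀, so z = z₀ + w.
Then -1 − z = -1 − (z₀ + w) = (-1 − z₀) − w = 2 − w.
f(z) = 1/(2 − w)^2 = (1/(2)^2) · (1 − w/(2))^{−2}.
By the binomial series (1−u)^{−2} = Σ_{n≥0} C(n+1, 1) u^n for |u|<1, with u = w/(2):
  c_n = C(n+1, 1) / (2)^(n+2).
  c_0 = 1/(2)^2 = 1/4.
  c_1 = 2/(2)^3 = 1/4.
  c_2 = 3/(2)^4 = 3/16.
  c_3 = 4/(2)^5 = 1/8.
The series is valid for |w/d| < 1, i.e. |z − z₀| < |d|.
Radius of convergence: R = |-1 − z₀| = |2| = 2 (distance from z₀ to the singularity z = -1).

c_0 = 1/4, c_1 = 1/4, c_2 = 3/16, c_3 = 1/8; R = 2.


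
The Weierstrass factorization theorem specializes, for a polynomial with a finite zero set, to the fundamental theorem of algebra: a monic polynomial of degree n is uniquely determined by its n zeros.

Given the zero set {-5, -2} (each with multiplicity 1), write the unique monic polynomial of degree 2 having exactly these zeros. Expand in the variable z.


The polynomial is p(z) = ∏_{α ∈ S} (z − α), where S = {-5, -2}.
Expanding the product yields: p(z) = z^2 + 7·z + 10.
The resulting polynomial has degree 2 and real coefficients as required.

p(z) = z^2 + 7·z + 10.


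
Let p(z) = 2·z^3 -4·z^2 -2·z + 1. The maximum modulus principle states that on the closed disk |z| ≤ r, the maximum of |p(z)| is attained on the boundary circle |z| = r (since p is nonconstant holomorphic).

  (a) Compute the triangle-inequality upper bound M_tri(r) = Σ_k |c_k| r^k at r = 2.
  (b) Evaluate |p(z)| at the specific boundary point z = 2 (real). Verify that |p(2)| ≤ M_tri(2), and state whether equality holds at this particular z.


Coefficients: c_0 = 1, c_1 = -2, c_2 = -4, c_3 = 2. Radius r = 2.
Part (a). Triangle bound: M_tri(r) = Σ_k |c_k| r^k
  = |1|·2^0 + |-2|·2^1 + |-4|·2^2 + |2|·2^3
  = 1 + 4 + 16 + 16 = 37.
This bounds M(r) := max_{|z|=r} |p(z)| from above; equality holds iff all terms c_k z^k can be made to align in phase at a single z on |z|=r.
Part (b). At z = 2 (real, on the circle |z| = r):
  p(2) = (1)·2^0 + (-2)·2^1 + (-4)·2^2 + (2)·2^3 = -3.
  |p(2)| = 3.
Check: |p(2)| = 3 ≤ 37 = M_tri(2). ✓ Equality does not hold at z = 2 (the coefficients have mixed signs, so the terms do not all align in phase there).

M_tri(2) = 37; |p(2)| = 3; equality at z=2: no.


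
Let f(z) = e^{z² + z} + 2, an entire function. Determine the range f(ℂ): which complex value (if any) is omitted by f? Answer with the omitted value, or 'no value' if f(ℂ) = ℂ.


Little Picard bounds the complement of f(ℂ) to at most one point.
The exponent g(z) = z² + z is a nonconstant polynomial, hence surjective onto ℂ. So e^{g(z)} takes every value in {e^w : w ∈ ℂ} = ℂ ∖ {0}. Adding 2 shifts the range to ℂ ∖ {2}. f omits exactly 2.

Omitted value: 2.


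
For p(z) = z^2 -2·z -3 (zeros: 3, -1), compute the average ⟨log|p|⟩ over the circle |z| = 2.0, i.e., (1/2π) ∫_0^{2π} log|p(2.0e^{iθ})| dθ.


Zeros: -1, 3; r = 2.0.
Inside |z| < r: -1. Outside (|z| ≥ r): 3.
p(0) = -3, so log|p(0)| = log(3) = 1.0986.
Apply Jensen: I(r) = log|p(0)| + Σ_k log(r/|z_k|), summed over zeros inside |z| < r.
  log(r/|z_k|) for z_k = -1: log(2.0/1) = 0.6931
  Outside zeros (3) contribute nothing to the Jensen sum.
Sum over inside zeros: 0.6931.
I(r) = log|p(0)| + (inside sum) = 1.0986 + 0.6931 = 1.7918.
Note: since some zeros are outside |z| ≤ r, the simplified n·log(r) form does NOT apply — only the inside zeros contribute.

I(r) ≈ 1.7918.


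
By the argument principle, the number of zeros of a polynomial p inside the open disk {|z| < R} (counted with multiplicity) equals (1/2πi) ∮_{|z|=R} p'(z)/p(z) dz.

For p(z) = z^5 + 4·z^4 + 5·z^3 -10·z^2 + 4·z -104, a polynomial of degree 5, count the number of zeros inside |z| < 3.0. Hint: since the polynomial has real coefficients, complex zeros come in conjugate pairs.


The zeros of p are: (0 + 2i), (0 - 2i), 2, (-3 + 2i), (-3 - 2i).
Their magnitudes are: 2, 2, 2, 3.606, 3.606.
Zeros with |z| < R = 3.0: (0 + 2i), (0 - 2i), 2.
Count = 3.
By the argument principle, (1/2πi) ∮_{|z|=R} p'(z)/p(z) dz equals exactly this count.

Number of zeros inside |z| < 3.0: 3.


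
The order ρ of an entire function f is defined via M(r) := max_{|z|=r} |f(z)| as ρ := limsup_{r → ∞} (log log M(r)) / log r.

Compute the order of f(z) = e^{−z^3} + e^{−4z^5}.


Each summand is entire of order 3 and 5 respectively (as in the single-exponential case). The order of a sum is at most the max of the orders, so ρ ≤ 5. For the lower bound: on |z|=r choose arg z so that -4z^5 is real positive; then |e^{-4z^5}| = e^{4r^5} while |e^{-1z^3}| ≤ e^{1r^3} = o(e^{4r^5}). So |f| ≥ e^{4r^5}(1 − o(1)) and ρ ≥ 5. Hence ρ = max(3, 5) = 5.
Therefore ρ = 5.

Order ρ = 5.


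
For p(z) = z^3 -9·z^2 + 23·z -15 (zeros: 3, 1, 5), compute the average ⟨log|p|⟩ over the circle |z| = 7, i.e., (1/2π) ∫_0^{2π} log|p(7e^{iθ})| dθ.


Zeros: 1, 3, 5; r = 7.
Inside |z| < r: 1, 3, 5. Outside (|z| ≥ r): ∅.
p(0) = -15, so log|p(0)| = log(15) = 2.7081.
Apply Jensen: I(r) = log|p(0)| + Σ_k log(r/|z_k|), summed over zeros inside |z| < r.
  log(r/|z_k|) for z_k = 3: log(7/3) = 0.8473
  log(r/|z_k|) for z_k = 1: log(7/1) = 1.9459
  log(r/|z_k|) for z_k = 5: log(7/5) = 0.3365
Sum over inside zeros: 3.1297.
I(r) = log|p(0)| + (inside sum) = 2.7081 + 3.1297 = 5.8377.
Closed form (all zeros inside, monic): I(r) = n·log(r) = 3·log(7) = 5.8377. ✓

I(r) ≈ 5.8377.


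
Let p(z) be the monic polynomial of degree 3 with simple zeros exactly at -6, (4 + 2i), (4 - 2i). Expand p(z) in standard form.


The polynomial is p(z) = ∏_{α ∈ S} (z − α), where S = {-6, (4 + 2i), (4 - 2i)}.
Expanding the product yields: p(z) = z^3 -2·z^2 -28·z + 120.
Note conjugate pairs combine to real quadratics: (z − (4+2i))(z − (4−2i)) = z² − 8z + 20.
The resulting polynomial has degree 3 and real coefficients as required.

p(z) = z^3 -2·z^2 -28·z + 120.


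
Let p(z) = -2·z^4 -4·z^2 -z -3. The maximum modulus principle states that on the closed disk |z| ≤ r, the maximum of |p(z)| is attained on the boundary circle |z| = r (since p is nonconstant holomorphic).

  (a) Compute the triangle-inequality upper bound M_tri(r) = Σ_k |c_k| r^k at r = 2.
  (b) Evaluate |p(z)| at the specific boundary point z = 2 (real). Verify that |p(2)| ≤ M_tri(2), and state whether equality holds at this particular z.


Coefficients: c_0 = -3, c_1 = -1, c_2 = -4, c_3 = 0, c_4 = -2. Radius r = 2.
Part (a). Triangle bound: M_tri(r) = Σ_k |c_k| r^k
  = |-3|·2^0 + |-1|·2^1 + |-4|·2^2 + |0|·2^3 + |-2|·2^4
  = 3 + 2 + 16 + 0 + 32 = 53.
This bounds M(r) := max_{|z|=r} |p(z)| from above; equality holds iff all terms c_k z^k can be made to align in phase at a single z on |z|=r.
Part (b). At z = 2 (real, on the circle |z| = r):
  p(2) = (-3)·2^0 + (-1)·2^1 + (-4)·2^2 + (0)·2^3 + (-2)·2^4 = -53.
  |p(2)| = 53.
Since all nonzero coefficients share the same sign, |p(2)| = 53 = M_tri(2); the triangle bound is attained at z = 2, so in fact M(r) = 53.

M_tri(2) = 53; |p(2)| = 53; equality at z=2: yes.


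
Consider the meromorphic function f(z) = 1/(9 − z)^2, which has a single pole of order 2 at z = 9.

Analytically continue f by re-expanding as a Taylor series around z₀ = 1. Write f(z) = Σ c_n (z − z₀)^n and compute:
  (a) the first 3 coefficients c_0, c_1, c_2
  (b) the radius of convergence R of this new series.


Let w = z − z₀, so z = z₀ + w.
Then 9 − z = 9 − (z₀ + w) = (9 − z₀) − w = 8 − w.
f(z) = 1/(8 − w)^2 = (1/(8)^2) · (1 − w/(8))^{−2}.
By the binomial series (1−u)^{−2} = Σ_{n≥0} C(n+1, 1) u^n for |u|<1, with u = w/(8):
  c_n = C(n+1, 1) / (8)^(n+2).
  c_0 = 1/(8)^2 = 1/64.
  c_1 = 2/(8)^3 = 1/256.
  c_2 = 3/(8)^4 = 3/4096.
The series is valid for |w/d| < 1, i.e. |z − z₀| < |d|.
Radius of convergence: R = |9 − z₀| = |8| = 8 (distance from z₀ to the singularity z = 9).

c_0 = 1/64, c_1 = 1/256, c_2 = 3/4096; R = 8.


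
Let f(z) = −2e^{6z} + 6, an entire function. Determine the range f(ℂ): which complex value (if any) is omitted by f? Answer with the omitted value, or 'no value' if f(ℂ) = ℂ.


Little Picard bounds the complement of f(ℂ) to at most one point.
e^{6z} is never zero on ℂ, so -2·e^{6z} takes every value in ℂ ∖ {0}. Adding 6 shifts the range to ℂ ∖ {6}. Thus f omits exactly the value 6.

Omitted value: 6.


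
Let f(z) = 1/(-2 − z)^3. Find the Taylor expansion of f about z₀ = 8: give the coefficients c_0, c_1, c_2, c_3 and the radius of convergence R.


Let w = z − z₀, so z = z₀ + w.
Then -2 − z = -2 − (z₀ + w) = (-2 − z₀) − w = -10 − w.
f(z) = 1/(-10 − w)^3 = (1/(-10)^3) · (1 − w/(-10))^{−3}.
By the binomial series (1−u)^{−3} = Σ_{n≥0} C(n+2, 2) u^n for |u|<1, with u = w/(-10):
  c_n = C(n+2, 2) / (-10)^(n+3).
  c_0 = 1/(-10)^3 = -1/1000.
  c_1 = 3/(-10)^4 = 3/10000.
  c_2 = 6/(-10)^5 = -3/50000.
  c_3 = 10/(-10)^6 = 1/100000.
The series is valid for |w/d| < 1, i.e. |z − z₀| < |d|.
Radius of convergence: R = |-2 − z₀| = |-10| = 10 (distance from z₀ to the singularity z = -2).

c_0 = -1/1000, c_1 = 3/10000, c_2 = -3/50000, c_3 = 1/100000; R = 10.
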